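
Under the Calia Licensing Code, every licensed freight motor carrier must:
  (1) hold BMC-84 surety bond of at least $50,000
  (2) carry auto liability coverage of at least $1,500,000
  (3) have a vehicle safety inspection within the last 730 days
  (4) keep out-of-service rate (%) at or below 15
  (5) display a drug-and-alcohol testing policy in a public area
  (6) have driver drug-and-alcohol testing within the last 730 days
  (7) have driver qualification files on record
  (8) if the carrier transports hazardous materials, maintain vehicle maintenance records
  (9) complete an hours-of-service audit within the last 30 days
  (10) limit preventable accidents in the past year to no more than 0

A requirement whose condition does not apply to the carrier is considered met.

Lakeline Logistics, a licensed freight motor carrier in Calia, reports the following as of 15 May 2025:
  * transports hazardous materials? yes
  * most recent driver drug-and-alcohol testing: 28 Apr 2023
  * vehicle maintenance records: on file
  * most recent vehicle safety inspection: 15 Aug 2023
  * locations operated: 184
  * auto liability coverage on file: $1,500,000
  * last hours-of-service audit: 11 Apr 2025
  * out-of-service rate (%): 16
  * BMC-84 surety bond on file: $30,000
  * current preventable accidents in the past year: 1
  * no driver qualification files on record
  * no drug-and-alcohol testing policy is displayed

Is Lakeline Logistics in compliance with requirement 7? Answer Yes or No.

7. driver qualification files absent → not met

No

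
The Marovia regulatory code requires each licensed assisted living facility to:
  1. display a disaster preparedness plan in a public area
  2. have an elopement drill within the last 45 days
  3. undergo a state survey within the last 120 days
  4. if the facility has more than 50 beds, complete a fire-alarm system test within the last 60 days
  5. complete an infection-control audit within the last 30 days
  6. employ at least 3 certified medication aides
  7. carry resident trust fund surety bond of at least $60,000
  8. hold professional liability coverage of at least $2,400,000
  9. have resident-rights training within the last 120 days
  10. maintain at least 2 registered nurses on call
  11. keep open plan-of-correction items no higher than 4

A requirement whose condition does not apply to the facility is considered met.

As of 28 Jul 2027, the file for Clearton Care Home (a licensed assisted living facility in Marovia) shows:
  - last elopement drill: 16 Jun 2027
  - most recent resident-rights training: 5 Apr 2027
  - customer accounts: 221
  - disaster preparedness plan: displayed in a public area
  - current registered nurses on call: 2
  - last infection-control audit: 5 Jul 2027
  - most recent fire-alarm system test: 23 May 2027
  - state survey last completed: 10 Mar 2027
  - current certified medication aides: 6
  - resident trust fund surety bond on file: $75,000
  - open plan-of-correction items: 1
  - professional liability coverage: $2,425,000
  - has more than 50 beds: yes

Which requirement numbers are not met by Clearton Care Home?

1. disaster preparedness plan present → met
2. elopement drill 42 days ago vs limit 45 → met
3. state survey 140 days ago vs limit 120 → not met
4. condition 'has more than 50 beds' holds; fire-alarm system test 66 days ago vs limit 60 → not met
5. infection-control audit 23 days ago vs limit 30 → met
6. certified medication aides 6 ≥ 3 → met
7. resident trust fund surety bond $75,000 ≥ $60,000 → met
8. professional liability coverage $2,425,000 ≥ $2,400,000 → met
9. resident-rights training 114 days ago vs limit 120 → met
10. registered nurses on call 2 ≥ 2 → met
11. open plan-of-correction items 1 ≤ 4 → met
Not met: 3, 4

3, 4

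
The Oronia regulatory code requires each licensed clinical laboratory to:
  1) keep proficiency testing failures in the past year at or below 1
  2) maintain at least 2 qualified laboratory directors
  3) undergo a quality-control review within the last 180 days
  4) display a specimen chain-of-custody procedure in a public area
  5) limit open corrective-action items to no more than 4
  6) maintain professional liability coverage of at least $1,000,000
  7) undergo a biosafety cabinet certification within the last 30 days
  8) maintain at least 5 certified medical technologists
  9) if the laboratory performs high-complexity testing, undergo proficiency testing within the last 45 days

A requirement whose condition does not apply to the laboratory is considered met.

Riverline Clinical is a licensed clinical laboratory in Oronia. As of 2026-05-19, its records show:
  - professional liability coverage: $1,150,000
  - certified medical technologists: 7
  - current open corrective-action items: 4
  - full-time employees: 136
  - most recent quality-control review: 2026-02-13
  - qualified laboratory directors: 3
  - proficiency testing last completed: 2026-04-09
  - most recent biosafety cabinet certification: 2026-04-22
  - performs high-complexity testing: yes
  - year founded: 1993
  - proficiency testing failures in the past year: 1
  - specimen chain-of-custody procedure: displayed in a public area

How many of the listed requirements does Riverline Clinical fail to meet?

1. proficiency testing failures in the past year 1 ≤ 1 → met
2. qualified laboratory directors 3 ≥ 2 → met
3. quality-control review 95 days ago vs limit 180 → met
4. specimen chain-of-custody procedure present → met
5. open corrective-action items 4 ≤ 4 → met
6. professional liability coverage $1,150,000 ≥ $1,000,000 → met
7. biosafety cabinet certification 27 days ago vs limit 30 → met
8. certified medical technologists 7 ≥ 5 → met
9. condition 'performs high-complexity testing' holds; proficiency testing 40 days ago vs limit 45 → met
Not met: 0 of 9

0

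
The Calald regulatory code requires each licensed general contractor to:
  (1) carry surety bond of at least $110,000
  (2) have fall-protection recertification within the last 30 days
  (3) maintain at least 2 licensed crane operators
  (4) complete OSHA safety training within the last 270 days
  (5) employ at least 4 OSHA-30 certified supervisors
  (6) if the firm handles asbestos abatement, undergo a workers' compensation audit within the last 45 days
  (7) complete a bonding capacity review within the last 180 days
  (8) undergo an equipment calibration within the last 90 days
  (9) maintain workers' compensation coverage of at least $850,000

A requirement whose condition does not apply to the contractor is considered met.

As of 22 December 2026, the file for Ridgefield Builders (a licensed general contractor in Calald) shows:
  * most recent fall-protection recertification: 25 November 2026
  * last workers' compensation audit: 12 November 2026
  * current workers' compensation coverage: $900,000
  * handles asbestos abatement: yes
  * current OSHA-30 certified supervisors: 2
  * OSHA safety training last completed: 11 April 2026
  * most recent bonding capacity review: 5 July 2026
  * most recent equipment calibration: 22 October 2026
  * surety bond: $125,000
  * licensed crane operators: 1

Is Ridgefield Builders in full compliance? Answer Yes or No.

No

1. surety bond $125,000 ≥ $110,000 → met
2. fall-protection recertification 27 days ago vs limit 30 → met
3. licensed crane operators 1 < 2 → not met
4. OSHA safety training 255 days ago vs limit 270 → met
5. OSHA-30 certified supervisors 2 < 4 → not met
6. condition 'handles asbestos abatement' holds; workers' compensation audit 40 days ago vs limit 45 → met
7. bonding capacity review 170 days ago vs limit 180 → met
8. equipment calibration 61 days ago vs limit 90 → met
9. workers' compensation coverage $900,000 ≥ $850,000 → met
Not met: 3, 5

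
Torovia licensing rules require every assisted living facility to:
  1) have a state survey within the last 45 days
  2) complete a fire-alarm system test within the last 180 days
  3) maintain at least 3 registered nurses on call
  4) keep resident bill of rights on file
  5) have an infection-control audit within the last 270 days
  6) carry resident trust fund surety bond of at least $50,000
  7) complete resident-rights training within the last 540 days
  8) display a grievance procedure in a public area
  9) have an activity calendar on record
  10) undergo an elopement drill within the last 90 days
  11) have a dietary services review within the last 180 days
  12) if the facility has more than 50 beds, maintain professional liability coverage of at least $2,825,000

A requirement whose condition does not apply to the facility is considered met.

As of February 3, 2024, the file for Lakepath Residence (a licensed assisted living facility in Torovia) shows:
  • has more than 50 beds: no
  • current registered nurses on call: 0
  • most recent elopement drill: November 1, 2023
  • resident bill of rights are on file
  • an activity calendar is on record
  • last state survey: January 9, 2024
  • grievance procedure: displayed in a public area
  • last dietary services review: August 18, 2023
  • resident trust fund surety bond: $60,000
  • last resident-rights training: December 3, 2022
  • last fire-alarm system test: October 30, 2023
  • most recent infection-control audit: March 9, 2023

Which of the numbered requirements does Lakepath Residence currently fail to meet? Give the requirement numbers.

1. state survey 25 days ago vs limit 45 → met
2. fire-alarm system test 96 days ago vs limit 180 → met
3. registered nurses on call 0 < 3 → not met
4. resident bill of rights present → met
5. infection-control audit 331 days ago vs limit 270 → not met
6. resident trust fund surety bond $60,000 ≥ $50,000 → met
7. resident-rights training 427 days ago vs limit 540 → met
8. grievance procedure present → met
9. activity calendar present → met
10. elopement drill 94 days ago vs limit 90 → not met
11. dietary services review 169 days ago vs limit 180 → met
12. condition 'has more than 50 beds' does not hold → requirement n/a → met
Not met: 3, 5, 10

3, 5, 10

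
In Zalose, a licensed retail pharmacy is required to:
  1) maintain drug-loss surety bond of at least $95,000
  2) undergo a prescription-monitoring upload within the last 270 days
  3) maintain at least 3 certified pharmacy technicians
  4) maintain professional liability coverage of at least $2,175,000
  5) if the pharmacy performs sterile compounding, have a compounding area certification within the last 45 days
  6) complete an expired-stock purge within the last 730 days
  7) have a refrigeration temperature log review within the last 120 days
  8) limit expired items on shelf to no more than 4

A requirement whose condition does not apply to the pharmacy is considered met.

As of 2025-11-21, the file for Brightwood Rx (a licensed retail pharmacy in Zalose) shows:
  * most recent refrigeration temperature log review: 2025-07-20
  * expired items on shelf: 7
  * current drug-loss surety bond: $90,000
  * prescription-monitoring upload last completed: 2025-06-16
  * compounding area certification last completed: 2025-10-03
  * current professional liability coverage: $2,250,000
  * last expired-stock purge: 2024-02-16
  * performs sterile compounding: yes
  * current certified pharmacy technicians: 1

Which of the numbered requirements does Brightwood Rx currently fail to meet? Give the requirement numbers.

1, 3, 5, 7, 8

1. drug-loss surety bond $90,000 < $95,000 → not met
2. prescription-monitoring upload 158 days ago vs limit 270 → met
3. certified pharmacy technicians 1 < 3 → not met
4. professional liability coverage $2,250,000 ≥ $2,175,000 → met
5. condition 'performs sterile compounding' holds; compounding area certification 49 days ago vs limit 45 → not met
6. expired-stock purge 644 days ago vs limit 730 → met
7. refrigeration temperature log review 124 days ago vs limit 120 → not met
8. expired items on shelf 7 > 4 → not met
Not met: 1, 3, 5, 7, 8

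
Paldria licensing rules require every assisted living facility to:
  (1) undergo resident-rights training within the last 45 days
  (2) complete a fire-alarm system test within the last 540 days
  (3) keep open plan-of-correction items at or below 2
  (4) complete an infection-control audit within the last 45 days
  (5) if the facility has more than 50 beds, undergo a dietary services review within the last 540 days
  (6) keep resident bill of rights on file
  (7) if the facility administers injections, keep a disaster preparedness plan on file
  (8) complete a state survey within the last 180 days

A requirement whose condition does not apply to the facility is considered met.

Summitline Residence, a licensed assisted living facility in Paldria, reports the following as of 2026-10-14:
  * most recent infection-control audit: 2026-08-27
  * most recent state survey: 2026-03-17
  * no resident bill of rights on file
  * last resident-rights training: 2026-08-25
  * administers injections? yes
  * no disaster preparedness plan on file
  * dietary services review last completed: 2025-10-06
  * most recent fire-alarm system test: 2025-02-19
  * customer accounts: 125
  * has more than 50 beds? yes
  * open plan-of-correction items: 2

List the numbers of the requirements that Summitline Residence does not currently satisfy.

1. resident-rights training 50 days ago vs limit 45 → not met
2. fire-alarm system test 602 days ago vs limit 540 → not met
3. open plan-of-correction items 2 ≤ 2 → met
4. infection-control audit 48 days ago vs limit 45 → not met
5. condition 'has more than 50 beds' holds; dietary services review 373 days ago vs limit 540 → met
6. resident bill of rights absent → not met
7. condition 'administers injections' holds; disaster preparedness plan absent → not met
8. state survey 211 days ago vs limit 180 → not met
Not met: 1, 2, 4, 6, 7, 8

1, 2, 4, 6, 7, 8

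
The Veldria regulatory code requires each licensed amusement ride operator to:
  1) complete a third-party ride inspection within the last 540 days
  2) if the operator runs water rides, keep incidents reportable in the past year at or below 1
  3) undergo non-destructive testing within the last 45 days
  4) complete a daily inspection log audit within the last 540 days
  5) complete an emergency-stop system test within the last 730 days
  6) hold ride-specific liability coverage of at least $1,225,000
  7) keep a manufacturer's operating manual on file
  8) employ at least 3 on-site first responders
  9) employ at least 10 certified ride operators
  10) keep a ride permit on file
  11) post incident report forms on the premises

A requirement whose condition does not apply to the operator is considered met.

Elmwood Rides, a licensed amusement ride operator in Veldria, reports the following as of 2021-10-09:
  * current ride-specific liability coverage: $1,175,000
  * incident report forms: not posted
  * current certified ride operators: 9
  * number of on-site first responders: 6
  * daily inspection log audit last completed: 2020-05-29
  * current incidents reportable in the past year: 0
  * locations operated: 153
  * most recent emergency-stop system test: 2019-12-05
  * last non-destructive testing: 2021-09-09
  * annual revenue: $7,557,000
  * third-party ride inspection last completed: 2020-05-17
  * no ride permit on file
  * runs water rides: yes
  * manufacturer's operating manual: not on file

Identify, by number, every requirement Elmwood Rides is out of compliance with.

1. third-party ride inspection 510 days ago vs limit 540 → met
2. condition 'runs water rides' holds; incidents reportable in the past year 0 ≤ 1 → met
3. non-destructive testing 30 days ago vs limit 45 → met
4. daily inspection log audit 498 days ago vs limit 540 → met
5. emergency-stop system test 674 days ago vs limit 730 → met
6. ride-specific liability coverage $1,175,000 < $1,225,000 → not met
7. manufacturer's operating manual absent → not met
8. on-site first responders 6 ≥ 3 → met
9. certified ride operators 9 < 10 → not met
10. ride permit absent → not met
11. incident report forms absent → not met
Not met: 6, 7, 9, 10, 11

6, 7, 9, 10, 11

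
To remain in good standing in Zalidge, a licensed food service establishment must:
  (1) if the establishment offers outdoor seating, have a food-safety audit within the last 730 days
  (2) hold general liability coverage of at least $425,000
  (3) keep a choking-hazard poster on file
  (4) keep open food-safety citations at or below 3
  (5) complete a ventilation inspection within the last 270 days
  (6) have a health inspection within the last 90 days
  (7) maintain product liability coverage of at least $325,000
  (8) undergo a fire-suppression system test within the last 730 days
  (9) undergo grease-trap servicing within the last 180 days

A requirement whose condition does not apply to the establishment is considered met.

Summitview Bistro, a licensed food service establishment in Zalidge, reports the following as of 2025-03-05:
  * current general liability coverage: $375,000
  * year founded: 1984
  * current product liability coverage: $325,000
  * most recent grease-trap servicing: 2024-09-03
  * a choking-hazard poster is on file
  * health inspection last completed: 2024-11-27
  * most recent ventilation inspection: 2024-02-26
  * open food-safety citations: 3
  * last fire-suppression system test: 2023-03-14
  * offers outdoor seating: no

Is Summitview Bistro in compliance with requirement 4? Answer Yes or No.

Yes

4. open food-safety citations 3 ≤ 3 → met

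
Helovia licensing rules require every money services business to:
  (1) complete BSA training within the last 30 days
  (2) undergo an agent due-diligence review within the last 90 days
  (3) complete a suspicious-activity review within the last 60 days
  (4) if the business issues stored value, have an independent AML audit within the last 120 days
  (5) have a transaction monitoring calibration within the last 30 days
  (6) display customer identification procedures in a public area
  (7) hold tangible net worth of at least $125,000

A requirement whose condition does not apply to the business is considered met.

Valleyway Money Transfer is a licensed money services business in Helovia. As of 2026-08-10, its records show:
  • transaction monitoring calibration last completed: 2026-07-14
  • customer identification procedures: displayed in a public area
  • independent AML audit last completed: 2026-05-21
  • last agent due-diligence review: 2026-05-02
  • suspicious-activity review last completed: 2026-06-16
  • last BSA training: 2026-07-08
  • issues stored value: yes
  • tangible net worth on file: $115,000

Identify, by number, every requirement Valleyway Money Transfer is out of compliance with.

1. BSA training 33 days ago vs limit 30 → not met
2. agent due-diligence review 100 days ago vs limit 90 → not met
3. suspicious-activity review 55 days ago vs limit 60 → met
4. condition 'issues stored value' holds; independent AML audit 81 days ago vs limit 120 → met
5. transaction monitoring calibration 27 days ago vs limit 30 → met
6. customer identification procedures present → met
7. tangible net worth $115,000 < $125,000 → not met
Not met: 1, 2, 7

1, 2, 7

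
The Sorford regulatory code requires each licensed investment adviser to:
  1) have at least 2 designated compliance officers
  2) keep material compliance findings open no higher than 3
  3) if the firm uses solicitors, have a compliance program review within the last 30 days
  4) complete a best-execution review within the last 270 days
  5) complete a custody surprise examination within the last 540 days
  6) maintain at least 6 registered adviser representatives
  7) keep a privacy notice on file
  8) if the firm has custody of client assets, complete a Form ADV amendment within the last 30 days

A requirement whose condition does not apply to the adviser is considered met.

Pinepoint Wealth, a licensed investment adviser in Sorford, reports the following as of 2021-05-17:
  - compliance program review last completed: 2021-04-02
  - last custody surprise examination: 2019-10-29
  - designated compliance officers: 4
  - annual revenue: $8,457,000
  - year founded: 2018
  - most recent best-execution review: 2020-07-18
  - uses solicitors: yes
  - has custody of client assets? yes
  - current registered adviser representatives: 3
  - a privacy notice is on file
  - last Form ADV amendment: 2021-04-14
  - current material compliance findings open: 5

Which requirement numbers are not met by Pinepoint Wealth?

1. designated compliance officers 4 ≥ 2 → met
2. material compliance findings open 5 > 3 → not met
3. condition 'uses solicitors' holds; compliance program review 45 days ago vs limit 30 → not met
4. best-execution review 303 days ago vs limit 270 → not met
5. custody surprise examination 566 days ago vs limit 540 → not met
6. registered adviser representatives 3 < 6 → not met
7. privacy notice present → met
8. condition 'has custody of client assets' holds; Form ADV amendment 33 days ago vs limit 30 → not met
Not met: 2, 3, 4, 5, 6, 8

2, 3, 4, 5, 6, 8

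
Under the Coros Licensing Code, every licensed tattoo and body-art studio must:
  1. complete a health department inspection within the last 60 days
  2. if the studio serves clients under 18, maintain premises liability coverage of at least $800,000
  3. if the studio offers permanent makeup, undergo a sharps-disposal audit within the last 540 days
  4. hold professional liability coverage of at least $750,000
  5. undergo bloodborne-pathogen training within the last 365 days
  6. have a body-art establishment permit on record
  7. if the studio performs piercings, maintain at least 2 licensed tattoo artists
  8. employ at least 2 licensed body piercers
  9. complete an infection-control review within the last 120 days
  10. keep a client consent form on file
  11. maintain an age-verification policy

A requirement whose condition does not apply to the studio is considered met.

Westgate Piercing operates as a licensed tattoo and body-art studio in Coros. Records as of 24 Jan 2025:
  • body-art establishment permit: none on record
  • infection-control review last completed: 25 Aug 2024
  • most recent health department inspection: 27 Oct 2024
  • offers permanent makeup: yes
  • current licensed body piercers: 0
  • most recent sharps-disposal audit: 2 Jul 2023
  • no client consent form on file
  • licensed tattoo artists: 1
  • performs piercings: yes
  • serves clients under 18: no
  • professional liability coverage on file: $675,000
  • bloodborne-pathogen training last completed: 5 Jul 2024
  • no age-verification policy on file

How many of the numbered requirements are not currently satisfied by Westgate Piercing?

1. health department inspection 89 days ago vs limit 60 → not met
2. condition 'serves clients under 18' does not hold → requirement n/a → met
3. condition 'offers permanent makeup' holds; sharps-disposal audit 572 days ago vs limit 540 → not met
4. professional liability coverage $675,000 < $750,000 → not met
5. bloodborne-pathogen training 203 days ago vs limit 365 → met
6. body-art establishment permit absent → not met
7. condition 'performs piercings' holds; licensed tattoo artists 1 < 2 → not met
8. licensed body piercers 0 < 2 → not met
9. infection-control review 152 days ago vs limit 120 → not met
10. client consent form absent → not met
11. age-verification policy absent → not met
Not met: 9 of 11

9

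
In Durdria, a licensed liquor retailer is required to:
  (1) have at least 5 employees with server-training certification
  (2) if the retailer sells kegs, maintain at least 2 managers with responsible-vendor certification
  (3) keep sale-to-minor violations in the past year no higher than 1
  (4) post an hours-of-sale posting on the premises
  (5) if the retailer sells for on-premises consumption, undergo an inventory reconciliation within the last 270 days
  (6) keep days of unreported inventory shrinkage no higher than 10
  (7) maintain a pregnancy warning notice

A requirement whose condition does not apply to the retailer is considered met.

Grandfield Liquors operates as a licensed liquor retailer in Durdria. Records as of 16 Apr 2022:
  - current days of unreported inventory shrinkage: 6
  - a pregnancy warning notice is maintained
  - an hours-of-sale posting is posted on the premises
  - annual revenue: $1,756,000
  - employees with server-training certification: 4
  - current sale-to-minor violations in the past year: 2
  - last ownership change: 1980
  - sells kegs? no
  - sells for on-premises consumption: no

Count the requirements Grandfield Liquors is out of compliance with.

1. employees with server-training certification 4 < 5 → not met
2. condition 'sells kegs' does not hold → requirement n/a → met
3. sale-to-minor violations in the past year 2 > 1 → not met
4. hours-of-sale posting present → met
5. condition 'sells for on-premises consumption' does not hold → requirement n/a → met
6. days of unreported inventory shrinkage 6 ≤ 10 → met
7. pregnancy warning notice present → met
Not met: 2 of 7

2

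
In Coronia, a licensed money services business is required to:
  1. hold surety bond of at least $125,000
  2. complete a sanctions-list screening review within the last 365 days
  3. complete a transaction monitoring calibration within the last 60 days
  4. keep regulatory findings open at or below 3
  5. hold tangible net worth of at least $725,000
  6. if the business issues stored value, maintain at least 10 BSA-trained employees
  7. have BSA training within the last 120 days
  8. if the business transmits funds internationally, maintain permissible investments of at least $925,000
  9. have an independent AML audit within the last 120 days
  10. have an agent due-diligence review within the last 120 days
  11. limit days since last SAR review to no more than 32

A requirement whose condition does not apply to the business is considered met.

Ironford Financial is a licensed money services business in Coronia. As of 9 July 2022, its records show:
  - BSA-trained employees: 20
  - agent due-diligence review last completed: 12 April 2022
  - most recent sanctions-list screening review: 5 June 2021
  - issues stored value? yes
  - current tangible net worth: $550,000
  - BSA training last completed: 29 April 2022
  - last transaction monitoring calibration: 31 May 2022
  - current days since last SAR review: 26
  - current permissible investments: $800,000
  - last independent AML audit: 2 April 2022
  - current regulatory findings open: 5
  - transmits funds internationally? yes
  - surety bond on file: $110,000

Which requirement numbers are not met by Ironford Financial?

1, 2, 4, 5, 8

1. surety bond $110,000 < $125,000 → not met
2. sanctions-list screening review 399 days ago vs limit 365 → not met
3. transaction monitoring calibration 39 days ago vs limit 60 → met
4. regulatory findings open 5 > 3 → not met
5. tangible net worth $550,000 < $725,000 → not met
6. condition 'issues stored value' holds; BSA-trained employees 20 ≥ 10 → met
7. BSA training 71 days ago vs limit 120 → met
8. condition 'transmits funds internationally' holds; permissible investments $800,000 < $925,000 → not met
9. independent AML audit 98 days ago vs limit 120 → met
10. agent due-diligence review 88 days ago vs limit 120 → met
11. days since last SAR review 26 ≤ 32 → met
Not met: 1, 2, 4, 5, 8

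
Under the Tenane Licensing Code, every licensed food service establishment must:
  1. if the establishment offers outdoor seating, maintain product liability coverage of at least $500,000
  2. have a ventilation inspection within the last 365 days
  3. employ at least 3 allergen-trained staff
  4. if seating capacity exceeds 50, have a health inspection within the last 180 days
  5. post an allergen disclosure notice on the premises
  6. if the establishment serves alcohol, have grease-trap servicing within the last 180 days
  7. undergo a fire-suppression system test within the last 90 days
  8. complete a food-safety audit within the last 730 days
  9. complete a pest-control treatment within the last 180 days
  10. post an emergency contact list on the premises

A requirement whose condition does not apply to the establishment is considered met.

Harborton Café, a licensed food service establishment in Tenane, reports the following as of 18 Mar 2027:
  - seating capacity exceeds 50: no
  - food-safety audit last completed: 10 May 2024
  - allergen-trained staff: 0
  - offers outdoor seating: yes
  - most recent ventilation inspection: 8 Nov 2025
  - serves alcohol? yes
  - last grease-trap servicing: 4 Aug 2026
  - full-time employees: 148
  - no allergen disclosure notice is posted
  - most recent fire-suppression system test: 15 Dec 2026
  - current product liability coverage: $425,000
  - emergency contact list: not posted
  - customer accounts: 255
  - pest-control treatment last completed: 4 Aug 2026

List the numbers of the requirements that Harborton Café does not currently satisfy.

1, 2, 3, 5, 6, 7, 8, 9, 10

1. condition 'offers outdoor seating' holds; product liability coverage $425,000 < $500,000 → not met
2. ventilation inspection 495 days ago vs limit 365 → not met
3. allergen-trained staff 0 < 3 → not met
4. condition 'seating capacity exceeds 50' does not hold → requirement n/a → met
5. allergen disclosure notice absent → not met
6. condition 'serves alcohol' holds; grease-trap servicing 226 days ago vs limit 180 → not met
7. fire-suppression system test 93 days ago vs limit 90 → not met
8. food-safety audit 1042 days ago vs limit 730 → not met
9. pest-control treatment 226 days ago vs limit 180 → not met
10. emergency contact list absent → not met
Not met: 1, 2, 3, 5, 6, 7, 8, 9, 10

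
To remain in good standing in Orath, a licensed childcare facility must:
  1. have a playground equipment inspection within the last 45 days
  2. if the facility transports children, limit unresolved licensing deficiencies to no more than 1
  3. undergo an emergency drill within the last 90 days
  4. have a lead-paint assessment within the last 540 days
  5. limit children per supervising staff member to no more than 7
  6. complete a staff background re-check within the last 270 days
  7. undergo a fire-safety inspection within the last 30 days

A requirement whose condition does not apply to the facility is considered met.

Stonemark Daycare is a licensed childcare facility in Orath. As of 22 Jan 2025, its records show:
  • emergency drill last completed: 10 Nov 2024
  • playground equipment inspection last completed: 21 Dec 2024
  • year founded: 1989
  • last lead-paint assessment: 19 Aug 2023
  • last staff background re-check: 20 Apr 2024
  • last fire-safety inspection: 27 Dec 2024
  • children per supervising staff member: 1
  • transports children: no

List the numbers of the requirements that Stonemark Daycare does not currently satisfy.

6

1. playground equipment inspection 32 days ago vs limit 45 → met
2. condition 'transports children' does not hold → requirement n/a → met
3. emergency drill 73 days ago vs limit 90 → met
4. lead-paint assessment 522 days ago vs limit 540 → met
5. children per supervising staff member 1 ≤ 7 → met
6. staff background re-check 277 days ago vs limit 270 → not met
7. fire-safety inspection 26 days ago vs limit 30 → met
Not met: 6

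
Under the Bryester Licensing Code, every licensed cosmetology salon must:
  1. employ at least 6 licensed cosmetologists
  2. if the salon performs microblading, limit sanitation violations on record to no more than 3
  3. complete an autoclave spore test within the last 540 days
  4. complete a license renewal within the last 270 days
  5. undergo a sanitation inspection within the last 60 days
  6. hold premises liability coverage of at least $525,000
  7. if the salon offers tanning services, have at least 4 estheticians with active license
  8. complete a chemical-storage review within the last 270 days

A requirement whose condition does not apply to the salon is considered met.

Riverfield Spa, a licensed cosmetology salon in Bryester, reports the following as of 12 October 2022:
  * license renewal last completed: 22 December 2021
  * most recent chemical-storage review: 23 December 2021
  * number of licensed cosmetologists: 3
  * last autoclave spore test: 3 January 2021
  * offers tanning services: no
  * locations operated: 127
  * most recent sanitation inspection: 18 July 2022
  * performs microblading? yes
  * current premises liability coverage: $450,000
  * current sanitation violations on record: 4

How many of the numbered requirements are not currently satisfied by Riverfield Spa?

7

1. licensed cosmetologists 3 < 6 → not met
2. condition 'performs microblading' holds; sanitation violations on record 4 > 3 → not met
3. autoclave spore test 647 days ago vs limit 540 → not met
4. license renewal 294 days ago vs limit 270 → not met
5. sanitation inspection 86 days ago vs limit 60 → not met
6. premises liability coverage $450,000 < $525,000 → not met
7. condition 'offers tanning services' does not hold → requirement n/a → met
8. chemical-storage review 293 days ago vs limit 270 → not met
Not met: 7 of 8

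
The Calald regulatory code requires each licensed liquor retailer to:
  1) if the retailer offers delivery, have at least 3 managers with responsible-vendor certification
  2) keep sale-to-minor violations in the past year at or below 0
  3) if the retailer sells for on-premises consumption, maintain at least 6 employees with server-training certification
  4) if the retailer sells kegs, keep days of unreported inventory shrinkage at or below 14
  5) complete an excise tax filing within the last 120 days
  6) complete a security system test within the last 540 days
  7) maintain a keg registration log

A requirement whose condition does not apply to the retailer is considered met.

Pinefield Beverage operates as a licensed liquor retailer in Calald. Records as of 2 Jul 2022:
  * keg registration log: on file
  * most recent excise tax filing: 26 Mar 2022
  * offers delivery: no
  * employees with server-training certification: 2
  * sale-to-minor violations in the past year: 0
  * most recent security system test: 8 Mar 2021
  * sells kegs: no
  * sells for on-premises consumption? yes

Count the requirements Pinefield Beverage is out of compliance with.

1. condition 'offers delivery' does not hold → requirement n/a → met
2. sale-to-minor violations in the past year 0 ≤ 0 → met
3. condition 'sells for on-premises consumption' holds; employees with server-training certification 2 < 6 → not met
4. condition 'sells kegs' does not hold → requirement n/a → met
5. excise tax filing 98 days ago vs limit 120 → met
6. security system test 481 days ago vs limit 540 → met
7. keg registration log present → met
Not met: 1 of 7

1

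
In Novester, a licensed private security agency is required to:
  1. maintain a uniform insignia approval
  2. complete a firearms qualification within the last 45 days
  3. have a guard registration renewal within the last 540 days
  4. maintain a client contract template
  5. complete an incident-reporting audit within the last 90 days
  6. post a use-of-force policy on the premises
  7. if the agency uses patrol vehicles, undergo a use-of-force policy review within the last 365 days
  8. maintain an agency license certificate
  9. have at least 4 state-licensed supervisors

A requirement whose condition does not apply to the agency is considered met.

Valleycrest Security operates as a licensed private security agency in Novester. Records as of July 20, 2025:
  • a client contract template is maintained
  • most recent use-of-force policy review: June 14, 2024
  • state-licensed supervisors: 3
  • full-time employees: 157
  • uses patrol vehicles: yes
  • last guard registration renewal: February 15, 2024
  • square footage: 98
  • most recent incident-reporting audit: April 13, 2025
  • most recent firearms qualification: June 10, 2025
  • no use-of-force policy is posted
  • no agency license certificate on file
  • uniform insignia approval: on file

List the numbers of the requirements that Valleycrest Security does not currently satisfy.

5, 6, 7, 8, 9

1. uniform insignia approval present → met
2. firearms qualification 40 days ago vs limit 45 → met
3. guard registration renewal 521 days ago vs limit 540 → met
4. client contract template present → met
5. incident-reporting audit 98 days ago vs limit 90 → not met
6. use-of-force policy absent → not met
7. condition 'uses patrol vehicles' holds; use-of-force policy review 401 days ago vs limit 365 → not met
8. agency license certificate absent → not met
9. state-licensed supervisors 3 < 4 → not met
Not met: 5, 6, 7, 8, 9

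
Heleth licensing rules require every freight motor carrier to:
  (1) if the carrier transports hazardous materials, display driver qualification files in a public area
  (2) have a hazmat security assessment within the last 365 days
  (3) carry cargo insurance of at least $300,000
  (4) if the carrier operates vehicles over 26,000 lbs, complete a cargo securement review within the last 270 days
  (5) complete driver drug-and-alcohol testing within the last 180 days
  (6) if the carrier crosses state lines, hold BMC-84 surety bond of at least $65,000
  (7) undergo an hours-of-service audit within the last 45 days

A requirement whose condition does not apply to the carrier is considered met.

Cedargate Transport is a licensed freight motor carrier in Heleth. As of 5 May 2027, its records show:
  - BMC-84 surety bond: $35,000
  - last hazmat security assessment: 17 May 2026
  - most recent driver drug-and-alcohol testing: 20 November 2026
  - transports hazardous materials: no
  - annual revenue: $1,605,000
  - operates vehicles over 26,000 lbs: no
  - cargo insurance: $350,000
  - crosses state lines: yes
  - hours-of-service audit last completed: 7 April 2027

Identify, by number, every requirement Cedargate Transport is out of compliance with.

6

1. condition 'transports hazardous materials' does not hold → requirement n/a → met
2. hazmat security assessment 353 days ago vs limit 365 → met
3. cargo insurance $350,000 ≥ $300,000 → met
4. condition 'operates vehicles over 26,000 lbs' does not hold → requirement n/a → met
5. driver drug-and-alcohol testing 166 days ago vs limit 180 → met
6. condition 'crosses state lines' holds; BMC-84 surety bond $35,000 < $65,000 → not met
7. hours-of-service audit 28 days ago vs limit 45 → met
Not met: 6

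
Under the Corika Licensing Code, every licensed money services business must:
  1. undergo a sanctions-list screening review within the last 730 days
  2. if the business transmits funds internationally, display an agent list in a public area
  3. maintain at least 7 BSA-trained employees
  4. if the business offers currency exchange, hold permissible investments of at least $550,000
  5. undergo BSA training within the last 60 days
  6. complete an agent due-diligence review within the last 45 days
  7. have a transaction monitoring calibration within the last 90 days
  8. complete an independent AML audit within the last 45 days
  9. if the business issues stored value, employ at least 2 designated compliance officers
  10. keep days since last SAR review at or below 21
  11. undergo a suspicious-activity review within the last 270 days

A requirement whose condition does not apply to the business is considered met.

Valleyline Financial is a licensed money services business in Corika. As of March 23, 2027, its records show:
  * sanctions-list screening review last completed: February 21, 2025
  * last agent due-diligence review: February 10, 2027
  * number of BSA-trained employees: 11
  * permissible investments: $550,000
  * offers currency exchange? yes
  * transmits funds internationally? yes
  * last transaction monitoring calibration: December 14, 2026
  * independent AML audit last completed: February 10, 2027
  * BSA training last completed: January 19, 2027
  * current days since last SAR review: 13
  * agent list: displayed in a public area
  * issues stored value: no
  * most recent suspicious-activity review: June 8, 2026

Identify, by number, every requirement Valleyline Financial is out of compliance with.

1, 5, 7, 11

1. sanctions-list screening review 760 days ago vs limit 730 → not met
2. condition 'transmits funds internationally' holds; agent list present → met
3. BSA-trained employees 11 ≥ 7 → met
4. condition 'offers currency exchange' holds; permissible investments $550,000 ≥ $550,000 → met
5. BSA training 63 days ago vs limit 60 → not met
6. agent due-diligence review 41 days ago vs limit 45 → met
7. transaction monitoring calibration 99 days ago vs limit 90 → not met
8. independent AML audit 41 days ago vs limit 45 → met
9. condition 'issues stored value' does not hold → requirement n/a → met
10. days since last SAR review 13 ≤ 21 → met
11. suspicious-activity review 288 days ago vs limit 270 → not met
Not met: 1, 5, 7, 11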